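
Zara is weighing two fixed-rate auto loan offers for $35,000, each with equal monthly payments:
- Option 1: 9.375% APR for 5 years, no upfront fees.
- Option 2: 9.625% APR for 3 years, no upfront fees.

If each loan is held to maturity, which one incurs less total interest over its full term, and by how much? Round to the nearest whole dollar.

Option 1: monthly rate = 9.375%/12 = 0.0078125; payment = 35,000 × 0.0078125 / (1 − (1+0.0078125)^−60) = $732.93.
Total interest on Option 1 = 60 × $732.93 − $35,000 = $8,975.80.
Option 2: monthly rate = 9.625%/12 = 0.0080208; payment = 35,000 × 0.0080208 / (1 − (1+0.0080208)^−36) = $1,123.20.
Total interest on Option 2 = 36 × $1,123.20 − $35,000 = $5,435.20.
Option 2 is lower by $3,540.60.

Option 2 by $3,541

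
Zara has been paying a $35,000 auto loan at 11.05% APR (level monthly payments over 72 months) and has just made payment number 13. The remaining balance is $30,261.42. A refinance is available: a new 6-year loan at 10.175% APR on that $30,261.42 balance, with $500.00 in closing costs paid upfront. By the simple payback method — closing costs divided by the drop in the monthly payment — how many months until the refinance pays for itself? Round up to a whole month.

5 months

Current payment = 35,000 × 11.05%/12 / (1 − (1+0.0092083)^−72) = $667.09.
Refinanced payment = 30,261.42 × 0.0084792 / (1 − (1+0.0084792)^−72) = $563.29.
Monthly savings = $667.09 − $563.29 = $103.80.
Break-even = $500.00 / $103.80 = 4.82 → 5 months.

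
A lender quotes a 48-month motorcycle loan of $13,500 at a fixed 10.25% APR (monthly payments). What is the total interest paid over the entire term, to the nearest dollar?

$3,013

At 10.25% the monthly rate is 0.0085417, so the payment is 13,500 × 0.0085417 / (1 − 1.0085417^−48) = $344.02.
Total paid = 48 × $344.02 = $16,512.96; interest = $16,512.96 − $13,500 = $3,012.96.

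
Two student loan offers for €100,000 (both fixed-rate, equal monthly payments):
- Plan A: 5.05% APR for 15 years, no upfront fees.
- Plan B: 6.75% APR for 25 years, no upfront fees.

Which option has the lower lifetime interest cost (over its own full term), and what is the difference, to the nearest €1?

Plan A: monthly rate = 5.05%/12 = 0.0042083; payment = 100,000 × 0.0042083 / (1 − (1+0.0042083)^−180) = €793.40.
Total interest on Plan A = 180 × €793.40 − €100,000 = €42,812.00.
Plan B: monthly rate = 6.75%/12 = 0.0056250; payment = 100,000 × 0.0056250 / (1 − (1+0.0056250)^−300) = €690.91.
Total interest on Plan B = 300 × €690.91 − €100,000 = €107,273.00.
Plan A is lower by €64,461.00.

Plan A by €64,461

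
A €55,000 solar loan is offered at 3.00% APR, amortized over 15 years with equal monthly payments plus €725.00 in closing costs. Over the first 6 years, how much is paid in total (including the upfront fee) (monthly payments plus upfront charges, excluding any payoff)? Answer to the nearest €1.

€28,072

Monthly rate = 3%/12 = 0.0025000; payment = 55,000 × 0.0025000 / (1 − (1+0.0025000)^−180) = €379.82.
Total outlay = 72 × €379.82 + €725.00 = €28,072.04.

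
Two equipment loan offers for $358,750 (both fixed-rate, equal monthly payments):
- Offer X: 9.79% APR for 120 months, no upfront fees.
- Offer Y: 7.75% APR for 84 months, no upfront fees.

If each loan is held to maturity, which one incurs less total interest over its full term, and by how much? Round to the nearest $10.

Offer Y by $97,970

Offer X: monthly rate = 9.79%/12 = 0.0081583; payment = 358,750 × 0.0081583 / (1 − (1+0.0081583)^−120) = $4,699.29.
Total interest on Offer X = 120 × $4,699.29 − $358,750 = $205,164.80.
Offer Y: monthly rate = 7.75%/12 = 0.0064583; payment = 358,750 × 0.0064583 / (1 − (1+0.0064583)^−84) = $5,546.98.
Total interest on Offer Y = 84 × $5,546.98 − $358,750 = $107,196.32.
Offer Y is lower by $97,968.48.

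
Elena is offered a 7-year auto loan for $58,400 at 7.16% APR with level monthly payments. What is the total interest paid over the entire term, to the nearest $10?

Monthly rate = 7.16%/12 = 0.0059667; payment = 58,400 × 0.0059667 / (1 − (1+0.0059667)^−84) = $885.99.
Total paid = 84 × $885.99 = $74,423.16; interest = $74,423.16 − $58,400 = $16,023.16.

$16,020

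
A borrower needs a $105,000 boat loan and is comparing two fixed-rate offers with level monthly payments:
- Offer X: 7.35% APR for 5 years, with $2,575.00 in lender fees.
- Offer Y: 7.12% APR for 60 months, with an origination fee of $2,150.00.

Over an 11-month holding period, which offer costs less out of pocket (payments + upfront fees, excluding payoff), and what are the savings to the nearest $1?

Offer Y by $551

Offer X: at 7.35% the monthly rate is 0.0061250, so the payment is 105,000 × 0.0061250 / (1 − 1.0061250^−60) = $2,096.51.
Offer Y: at 7.12% the monthly rate is 0.0059333, so the payment is 105,000 × 0.0059333 / (1 − 1.0059333^−60) = $2,085.08.
Over 11 months: Offer X costs 11 × $2,096.51 + $2,575.00 = $25,636.61; Offer Y costs 11 × $2,085.08 + $2,150.00 = $25,085.88.
Offer Y is cheaper by $25,636.61 − $25,085.88 = $550.73.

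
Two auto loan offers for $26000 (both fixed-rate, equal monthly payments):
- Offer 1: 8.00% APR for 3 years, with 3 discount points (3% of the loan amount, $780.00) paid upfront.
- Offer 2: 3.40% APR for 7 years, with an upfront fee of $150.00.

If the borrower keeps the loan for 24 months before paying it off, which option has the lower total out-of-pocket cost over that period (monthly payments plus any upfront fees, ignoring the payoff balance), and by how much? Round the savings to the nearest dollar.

Offer 1: at 8.00% the monthly rate is 0.0066667, so the payment is 26,000 × 0.0066667 / (1 − 1.0066667^−36) = $814.75.
Offer 2: monthly rate = 3.4%/12 = 0.0028333; payment = 26,000 × 0.0028333 / (1 − (1+0.0028333)^−84) = $348.25.
Over 24 months: Offer 1 costs 24 × $814.75 + $780.00 = $20,334.00; Offer 2 costs 24 × $348.25 + $150.00 = $8,508.00.
Offer 2 is cheaper by $20,334.00 − $8,508.00 = $11,826.00.

Offer 2 by $11,826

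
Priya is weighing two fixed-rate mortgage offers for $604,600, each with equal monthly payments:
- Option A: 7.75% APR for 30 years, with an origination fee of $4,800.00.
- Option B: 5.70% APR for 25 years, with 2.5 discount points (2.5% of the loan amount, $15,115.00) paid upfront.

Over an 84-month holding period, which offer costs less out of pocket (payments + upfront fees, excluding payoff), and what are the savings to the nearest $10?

Option B by $35,560

Option A: at 7.75% the monthly rate is 0.0064583, so the payment is 604,600 × 0.0064583 / (1 − 1.0064583^−360) = $4,331.43.
Option B: monthly rate = 5.7%/12 = 0.0047500; payment = 604,600 × 0.0047500 / (1 − (1+0.0047500)^−300) = $3,785.33.
Over 84 months: Option A costs 84 × $4,331.43 + $4,800.00 = $368,640.12; Option B costs 84 × $3,785.33 + $15,115.00 = $333,082.72.
Option B is cheaper by $368,640.12 − $333,082.72 = $35,557.40.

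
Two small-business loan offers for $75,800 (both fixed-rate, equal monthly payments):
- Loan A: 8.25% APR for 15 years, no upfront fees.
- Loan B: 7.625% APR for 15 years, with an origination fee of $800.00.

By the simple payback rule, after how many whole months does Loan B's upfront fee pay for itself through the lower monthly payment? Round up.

Loan A: at 8.25% the monthly rate is 0.0068750, so the payment is 75,800 × 0.0068750 / (1 − 1.0068750^−180) = $735.37.
Loan B: monthly rate = 7.625%/12 = 0.0063542; payment = 75,800 × 0.0063542 / (1 − (1+0.0063542)^−180) = $708.07.
Monthly savings = $735.37 − $708.07 = $27.30.
Break-even = $800.00 / $27.30 = 29.30 → 30 months.

30 months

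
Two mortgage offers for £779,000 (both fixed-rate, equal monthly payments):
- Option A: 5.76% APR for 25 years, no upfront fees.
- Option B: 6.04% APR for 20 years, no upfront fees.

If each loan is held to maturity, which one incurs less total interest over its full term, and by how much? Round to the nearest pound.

Option B by £127,877

Option A: monthly rate = 5.76%/12 = 0.0048000; payment = 779,000 × 0.0048000 / (1 − (1+0.0048000)^−300) = £4,905.45.
Total interest on Option A = 300 × £4,905.45 − £779,000 = £692,635.00.
Option B: monthly rate = 6.04%/12 = 0.0050333; payment = 779,000 × 0.0050333 / (1 − (1+0.0050333)^−240) = £5,598.99.
Total interest on Option B = 240 × £5,598.99 − £779,000 = £564,757.60.
Option B is lower by £127,877.40.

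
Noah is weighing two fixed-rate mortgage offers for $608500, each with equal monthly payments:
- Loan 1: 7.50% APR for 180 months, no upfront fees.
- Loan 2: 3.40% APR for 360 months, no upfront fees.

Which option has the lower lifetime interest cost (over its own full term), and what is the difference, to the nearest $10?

Loan 1: monthly rate = 7.5%/12 = 0.0062500; payment = 608,500 × 0.0062500 / (1 − (1+0.0062500)^−180) = $5,640.87.
Total interest on Loan 1 = 180 × $5,640.87 − $608,500 = $406,856.60.
Loan 2: at 3.40% the monthly rate is 0.0028333, so the payment is 608,500 × 0.0028333 / (1 − 1.0028333^−360) = $2,698.58.
Total interest on Loan 2 = 360 × $2,698.58 − $608,500 = $362,988.80.
Loan 2 is lower by $43,867.80.

Loan 2 by $43,870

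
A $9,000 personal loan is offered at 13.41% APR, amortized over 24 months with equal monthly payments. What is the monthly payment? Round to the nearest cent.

$429.61

Monthly rate = 13.41%/12 = 0.0111750; payment = 9,000 × 0.0111750 / (1 − (1+0.0111750)^−24) = $429.61.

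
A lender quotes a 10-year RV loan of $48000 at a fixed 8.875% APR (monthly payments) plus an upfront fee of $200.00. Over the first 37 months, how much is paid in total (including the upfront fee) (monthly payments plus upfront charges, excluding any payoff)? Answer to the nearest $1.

$22,578

At 8.875% the monthly rate is 0.0073958, so the payment is 48,000 × 0.0073958 / (1 − 1.0073958^−120) = $604.80.
Total outlay = 37 × $604.80 + $200.00 = $22,577.60.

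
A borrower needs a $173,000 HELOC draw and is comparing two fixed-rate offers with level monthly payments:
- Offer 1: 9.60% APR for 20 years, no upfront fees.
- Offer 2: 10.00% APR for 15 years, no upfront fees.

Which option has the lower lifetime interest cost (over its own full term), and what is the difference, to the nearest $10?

Offer 1: at 9.60% the monthly rate is 0.0080000, so the payment is 173,000 × 0.0080000 / (1 − 1.0080000^−240) = $1,623.90.
Total interest on Offer 1 = 240 × $1,623.90 − $173,000 = $216,736.00.
Offer 2: monthly rate = 10%/12 = 0.0083333; payment = 173,000 × 0.0083333 / (1 − (1+0.0083333)^−180) = $1,859.07.
Total interest on Offer 2 = 180 × $1,859.07 − $173,000 = $161,632.60.
Offer 2 is lower by $55,103.40.

Offer 2 by $55,100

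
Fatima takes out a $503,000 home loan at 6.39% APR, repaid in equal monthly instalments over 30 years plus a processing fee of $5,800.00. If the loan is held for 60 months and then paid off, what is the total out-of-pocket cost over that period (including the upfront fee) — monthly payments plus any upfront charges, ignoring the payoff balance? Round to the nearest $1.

$194,380

Monthly rate = 6.39%/12 = 0.0053250; payment = 503,000 × 0.0053250 / (1 − (1+0.0053250)^−360) = $3,143.00.
Total outlay = 60 × $3,143.00 + $5,800.00 = $194,380.00.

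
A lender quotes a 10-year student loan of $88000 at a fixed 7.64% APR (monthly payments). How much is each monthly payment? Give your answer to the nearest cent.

$1,051.02

At 7.64% the monthly rate is 0.0063667, so the payment is 88,000 × 0.0063667 / (1 − 1.0063667^−120) = $1,051.02.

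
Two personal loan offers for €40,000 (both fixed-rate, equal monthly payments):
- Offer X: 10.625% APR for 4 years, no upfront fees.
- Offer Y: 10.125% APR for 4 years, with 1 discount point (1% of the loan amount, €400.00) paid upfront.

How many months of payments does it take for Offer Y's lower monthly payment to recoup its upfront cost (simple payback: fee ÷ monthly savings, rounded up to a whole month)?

Offer X: at 10.625% the monthly rate is 0.0088542, so the payment is 40,000 × 0.0088542 / (1 − 1.0088542^−48) = €1,026.55.
Offer Y: at 10.125% the monthly rate is 0.0084375, so the payment is 40,000 × 0.0084375 / (1 − 1.0084375^−48) = €1,016.91.
Monthly savings = €1,026.55 − €1,016.91 = €9.64.
Break-even = €400.00 / €9.64 = 41.49 → 42 months.

42 months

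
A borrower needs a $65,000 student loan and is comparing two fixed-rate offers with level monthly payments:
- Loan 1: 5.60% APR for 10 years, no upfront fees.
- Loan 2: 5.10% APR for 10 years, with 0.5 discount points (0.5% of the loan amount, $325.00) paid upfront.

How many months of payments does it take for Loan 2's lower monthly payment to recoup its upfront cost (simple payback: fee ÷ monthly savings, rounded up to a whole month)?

21 months

Loan 1: at 5.60% the monthly rate is 0.0046667, so the payment is 65,000 × 0.0046667 / (1 − 1.0046667^−120) = $708.65.
Loan 2: at 5.10% the monthly rate is 0.0042500, so the payment is 65,000 × 0.0042500 / (1 − 1.0042500^−120) = $692.61.
Monthly savings = $708.65 − $692.61 = $16.04.
Break-even = $325.00 / $16.04 = 20.26 → 21 months.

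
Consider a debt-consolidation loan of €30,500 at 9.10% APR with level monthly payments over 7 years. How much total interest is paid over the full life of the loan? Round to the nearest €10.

€10,850

Monthly rate = 9.1%/12 = 0.0075833; payment = 30,500 × 0.0075833 / (1 − (1+0.0075833)^−84) = €492.27.
Total paid = 84 × €492.27 = €41,350.68; interest = €41,350.68 − €30,500 = €10,850.68.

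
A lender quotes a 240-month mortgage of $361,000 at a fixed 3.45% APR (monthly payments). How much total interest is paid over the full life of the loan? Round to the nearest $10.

At 3.45% the monthly rate is 0.0028750, so the payment is 361,000 × 0.0028750 / (1 − 1.0028750^−240) = $2,084.39.
Total paid = 240 × $2,084.39 = $500,253.60; interest = $500,253.60 − $361,000 = $139,253.60.

$139,250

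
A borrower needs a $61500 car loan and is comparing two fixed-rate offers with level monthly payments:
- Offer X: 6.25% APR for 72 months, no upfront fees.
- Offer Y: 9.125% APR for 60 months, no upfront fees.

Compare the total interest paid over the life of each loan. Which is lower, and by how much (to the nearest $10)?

Offer X: monthly rate = 6.25%/12 = 0.0052083; payment = 61,500 × 0.0052083 / (1 − (1+0.0052083)^−72) = $1,026.51.
Total interest on Offer X = 72 × $1,026.51 − $61,500 = $12,408.72.
Offer Y: at 9.125% the monthly rate is 0.0076042, so the payment is 61,500 × 0.0076042 / (1 − 1.0076042^−60) = $1,280.37.
Total interest on Offer Y = 60 × $1,280.37 − $61,500 = $15,322.20.
Offer X is lower by $2,913.48.

Offer X by $2,910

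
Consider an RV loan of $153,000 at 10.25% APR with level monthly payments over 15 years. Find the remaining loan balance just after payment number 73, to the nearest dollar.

With monthly rate i = 10.25%/12 = 0.0085417, the balance after k of n payments is P · [(1+i)^n − (1+i)^k] / [(1+i)^n − 1].
(1+0.0085417)^180 = 4.62266208 and (1+0.0085417)^73 = 1.86059009, so the balance is 153,000 × (4.62266208 − 1.86059009) / (4.62266208 − 1) = $116,653.72.

$116,654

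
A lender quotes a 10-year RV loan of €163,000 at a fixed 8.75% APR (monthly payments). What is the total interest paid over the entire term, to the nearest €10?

At 8.75% the monthly rate is 0.0072917, so the payment is 163,000 × 0.0072917 / (1 − 1.0072917^−120) = €2,042.83.
Total paid = 120 × €2,042.83 = €245,139.60; interest = €245,139.60 − €163,000 = €82,139.60.

€82,140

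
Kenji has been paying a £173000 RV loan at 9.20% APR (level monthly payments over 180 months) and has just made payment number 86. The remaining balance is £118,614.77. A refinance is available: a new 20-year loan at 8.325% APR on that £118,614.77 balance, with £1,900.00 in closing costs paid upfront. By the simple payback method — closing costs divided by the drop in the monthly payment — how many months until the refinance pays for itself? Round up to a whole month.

Current payment = 173,000 × 9.2%/12 / (1 − (1+0.0076667)^−180) = £1,775.32.
Refinanced payment = 118,614.77 × 0.0069375 / (1 − (1+0.0069375)^−240) = £1,016.27.
Monthly savings = £1,775.32 − £1,016.27 = £759.05.
Break-even = £1,900.00 / £759.05 = 2.50 → 3 months.

3 months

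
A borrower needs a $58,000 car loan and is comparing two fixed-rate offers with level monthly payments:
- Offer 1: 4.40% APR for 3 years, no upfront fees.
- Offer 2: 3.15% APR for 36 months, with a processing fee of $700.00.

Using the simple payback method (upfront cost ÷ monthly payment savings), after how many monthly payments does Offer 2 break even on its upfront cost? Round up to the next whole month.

22 months

Offer 1: monthly rate = 4.4%/12 = 0.0036667; payment = 58,000 × 0.0036667 / (1 − (1+0.0036667)^−36) = $1,722.73.
Offer 2: at 3.15% the monthly rate is 0.0026250, so the payment is 58,000 × 0.0026250 / (1 − 1.0026250^−36) = $1,690.55.
Monthly savings = $1,722.73 − $1,690.55 = $32.18.
Break-even = $700.00 / $32.18 = 21.75 → 22 months.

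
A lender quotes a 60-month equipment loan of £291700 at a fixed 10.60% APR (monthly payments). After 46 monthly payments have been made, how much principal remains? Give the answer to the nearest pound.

With monthly rate i = 10.6%/12 = 0.0088333, the balance after k of n payments is P · [(1+i)^n − (1+i)^k] / [(1+i)^n − 1].
(1+0.0088333)^60 = 1.69498325 and (1+0.0088333)^46 = 1.49862676, so the balance is 291,700 × (1.69498325 − 1.49862676) / (1.69498325 − 1) = £82,415.21.

£82,415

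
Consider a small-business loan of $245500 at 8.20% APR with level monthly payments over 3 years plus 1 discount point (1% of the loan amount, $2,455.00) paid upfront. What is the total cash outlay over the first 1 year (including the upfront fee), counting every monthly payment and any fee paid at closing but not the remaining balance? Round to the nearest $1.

$95,044

Monthly rate = 8.2%/12 = 0.0068333; payment = 245,500 × 0.0068333 / (1 − (1+0.0068333)^−36) = $7,715.75.
Total outlay = 12 × $7,715.75 + $2,455.00 = $95,044.00.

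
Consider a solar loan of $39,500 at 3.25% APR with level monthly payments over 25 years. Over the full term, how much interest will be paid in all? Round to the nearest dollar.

At 3.25% the monthly rate is 0.0027083, so the payment is 39,500 × 0.0027083 / (1 − 1.0027083^−300) = $192.49.
Total paid = 300 × $192.49 = $57,747.00; interest = $57,747.00 − $39,500 = $18,247.00.

$18,247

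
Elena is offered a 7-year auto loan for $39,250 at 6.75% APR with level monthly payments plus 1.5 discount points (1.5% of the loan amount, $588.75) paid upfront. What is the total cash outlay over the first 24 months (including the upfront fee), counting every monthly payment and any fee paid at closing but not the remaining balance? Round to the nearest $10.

$14,690

Monthly rate = 6.75%/12 = 0.0056250; payment = 39,250 × 0.0056250 / (1 − (1+0.0056250)^−84) = $587.60.
Total outlay = 24 × $587.60 + $588.75 = $14,691.15.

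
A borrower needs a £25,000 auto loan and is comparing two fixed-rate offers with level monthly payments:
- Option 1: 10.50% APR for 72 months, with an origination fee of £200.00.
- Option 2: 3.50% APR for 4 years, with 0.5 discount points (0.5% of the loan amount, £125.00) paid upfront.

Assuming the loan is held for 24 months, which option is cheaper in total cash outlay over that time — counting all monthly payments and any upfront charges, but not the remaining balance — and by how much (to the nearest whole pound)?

Option 1: at 10.50% the monthly rate is 0.0087500, so the payment is 25,000 × 0.0087500 / (1 − 1.0087500^−72) = £469.47.
Option 2: at 3.50% the monthly rate is 0.0029167, so the payment is 25,000 × 0.0029167 / (1 − 1.0029167^−48) = £558.90.
Over 24 months: Option 1 costs 24 × £469.47 + £200.00 = £11,467.28; Option 2 costs 24 × £558.90 + £125.00 = £13,538.60.
Option 1 is cheaper by £13,538.60 − £11,467.28 = £2,071.32.

Option 1 by £2,071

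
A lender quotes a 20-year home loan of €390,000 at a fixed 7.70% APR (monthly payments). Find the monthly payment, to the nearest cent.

€3,189.68

At 7.70% the monthly rate is 0.0064167, so the payment is 390,000 × 0.0064167 / (1 − 1.0064167^−240) = €3,189.68.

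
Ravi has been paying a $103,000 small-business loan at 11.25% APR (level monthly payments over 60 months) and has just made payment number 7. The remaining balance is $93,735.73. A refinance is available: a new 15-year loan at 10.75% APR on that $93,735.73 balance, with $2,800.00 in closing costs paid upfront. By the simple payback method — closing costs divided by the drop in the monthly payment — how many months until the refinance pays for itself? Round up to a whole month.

3 months

Current payment = 103,000 × 11.25%/12 / (1 − (1+0.0093750)^−60) = $2,252.33.
Refinanced payment = 93,735.73 × 0.0089583 / (1 − (1+0.0089583)^−180) = $1,050.73.
Monthly savings = $2,252.33 − $1,050.73 = $1,201.60.
Break-even = $2,800.00 / $1,201.60 = 2.33 → 3 months.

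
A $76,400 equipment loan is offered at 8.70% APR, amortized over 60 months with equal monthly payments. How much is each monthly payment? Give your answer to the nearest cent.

At 8.70% the monthly rate is 0.0072500, so the payment is 76,400 × 0.0072500 / (1 − 1.0072500^−60) = $1,574.84.

$1,574.84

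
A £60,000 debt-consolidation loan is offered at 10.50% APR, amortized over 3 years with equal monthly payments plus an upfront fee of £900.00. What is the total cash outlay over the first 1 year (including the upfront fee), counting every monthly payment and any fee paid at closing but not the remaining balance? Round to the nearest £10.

At 10.50% the monthly rate is 0.0087500, so the payment is 60,000 × 0.0087500 / (1 − 1.0087500^−36) = £1,950.15.
Total outlay = 12 × £1,950.15 + £900.00 = £24,301.80.

£24,300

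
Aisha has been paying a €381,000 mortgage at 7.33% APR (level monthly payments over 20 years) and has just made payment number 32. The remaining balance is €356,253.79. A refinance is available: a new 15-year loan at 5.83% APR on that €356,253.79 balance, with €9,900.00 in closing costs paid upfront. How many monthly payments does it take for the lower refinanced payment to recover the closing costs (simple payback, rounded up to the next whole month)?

177 months

Current payment = 381,000 × 7.33%/12 / (1 − (1+0.0061083)^−240) = €3,029.83.
Refinanced payment = 356,253.79 × 0.0048583 / (1 − (1+0.0048583)^−180) = €2,973.65.
Monthly savings = €3,029.83 − €2,973.65 = €56.18.
Break-even = €9,900.00 / €56.18 = 176.22 → 177 months.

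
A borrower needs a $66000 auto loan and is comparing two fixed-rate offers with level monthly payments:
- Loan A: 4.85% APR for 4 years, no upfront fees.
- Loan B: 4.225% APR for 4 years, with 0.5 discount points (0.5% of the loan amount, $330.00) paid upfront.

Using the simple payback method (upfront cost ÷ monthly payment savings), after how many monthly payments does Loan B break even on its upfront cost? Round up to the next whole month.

Loan A: at 4.85% the monthly rate is 0.0040417, so the payment is 66,000 × 0.0040417 / (1 − 1.0040417^−48) = $1,515.45.
Loan B: monthly rate = 4.225%/12 = 0.0035208; payment = 66,000 × 0.0035208 / (1 − (1+0.0035208)^−48) = $1,496.87.
Monthly savings = $1,515.45 − $1,496.87 = $18.58.
Break-even = $330.00 / $18.58 = 17.76 → 18 months.

18 months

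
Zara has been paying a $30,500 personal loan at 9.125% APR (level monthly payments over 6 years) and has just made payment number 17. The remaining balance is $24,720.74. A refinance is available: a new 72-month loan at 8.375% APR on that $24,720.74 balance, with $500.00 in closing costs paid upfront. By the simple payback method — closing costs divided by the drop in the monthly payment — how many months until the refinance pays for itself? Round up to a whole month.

Current payment = 30,500 × 9.125%/12 / (1 − (1+0.0076042)^−72) = $551.67.
Refinanced payment = 24,720.74 × 0.0069792 / (1 − (1+0.0069792)^−72) = $437.98.
Monthly savings = $551.67 − $437.98 = $113.69.
Break-even = $500.00 / $113.69 = 4.40 → 5 months.

5 months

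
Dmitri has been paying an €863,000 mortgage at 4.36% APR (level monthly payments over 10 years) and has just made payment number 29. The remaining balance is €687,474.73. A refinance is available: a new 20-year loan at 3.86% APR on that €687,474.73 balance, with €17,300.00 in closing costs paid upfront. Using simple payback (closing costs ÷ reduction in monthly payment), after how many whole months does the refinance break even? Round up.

4 months

Current payment = 863,000 × 4.36%/12 / (1 − (1+0.0036333)^−120) = €8,885.87.
Refinanced payment = 687,474.73 × 0.0032167 / (1 − (1+0.0032167)^−240) = €4,115.42.
Monthly savings = €8,885.87 − €4,115.42 = €4,770.45.
Break-even = €17,300.00 / €4,770.45 = 3.63 → 4 months.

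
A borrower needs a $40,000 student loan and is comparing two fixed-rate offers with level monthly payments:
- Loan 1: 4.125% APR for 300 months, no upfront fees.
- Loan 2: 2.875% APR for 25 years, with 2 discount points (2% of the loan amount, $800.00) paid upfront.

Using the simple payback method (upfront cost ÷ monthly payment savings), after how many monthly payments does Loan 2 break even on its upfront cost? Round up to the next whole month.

Loan 1: monthly rate = 4.125%/12 = 0.0034375; payment = 40,000 × 0.0034375 / (1 − (1+0.0034375)^−300) = $213.91.
Loan 2: monthly rate = 2.875%/12 = 0.0023958; payment = 40,000 × 0.0023958 / (1 − (1+0.0023958)^−300) = $187.09.
Monthly savings = $213.91 − $187.09 = $26.82.
Break-even = $800.00 / $26.82 = 29.83 → 30 months.

30 months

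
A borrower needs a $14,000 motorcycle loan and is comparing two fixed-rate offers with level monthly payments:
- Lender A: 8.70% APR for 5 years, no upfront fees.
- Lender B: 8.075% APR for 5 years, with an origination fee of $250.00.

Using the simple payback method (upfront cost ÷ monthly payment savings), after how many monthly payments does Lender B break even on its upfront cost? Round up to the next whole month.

Lender A: monthly rate = 8.7%/12 = 0.0072500; payment = 14,000 × 0.0072500 / (1 − (1+0.0072500)^−60) = $288.58.
Lender B: at 8.075% the monthly rate is 0.0067292, so the payment is 14,000 × 0.0067292 / (1 − 1.0067292^−60) = $284.37.
Monthly savings = $288.58 − $284.37 = $4.21.
Break-even = $250.00 / $4.21 = 59.38 → 60 months.

60 months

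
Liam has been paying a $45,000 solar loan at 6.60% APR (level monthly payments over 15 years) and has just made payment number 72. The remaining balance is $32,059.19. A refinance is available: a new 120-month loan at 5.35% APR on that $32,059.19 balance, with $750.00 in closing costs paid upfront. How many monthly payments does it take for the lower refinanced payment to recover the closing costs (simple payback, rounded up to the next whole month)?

16 months

Current payment = 45,000 × 6.6%/12 / (1 − (1+0.0055000)^−180) = $394.48.
Refinanced payment = 32,059.19 × 0.0044583 / (1 − (1+0.0044583)^−120) = $345.55.
Monthly savings = $394.48 − $345.55 = $48.93.
Break-even = $750.00 / $48.93 = 15.33 → 16 months.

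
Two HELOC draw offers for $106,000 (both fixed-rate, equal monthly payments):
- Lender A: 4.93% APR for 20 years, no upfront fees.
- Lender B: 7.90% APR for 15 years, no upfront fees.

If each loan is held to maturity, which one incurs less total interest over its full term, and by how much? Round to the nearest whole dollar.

Lender A by $14,328

Lender A: at 4.93% the monthly rate is 0.0041083, so the payment is 106,000 × 0.0041083 / (1 − 1.0041083^−240) = $695.46.
Total interest on Lender A = 240 × $695.46 − $106,000 = $60,910.40.
Lender B: monthly rate = 7.9%/12 = 0.0065833; payment = 106,000 × 0.0065833 / (1 − (1+0.0065833)^−180) = $1,006.88.
Total interest on Lender B = 180 × $1,006.88 − $106,000 = $75,238.40.
Lender A is lower by $14,328.00.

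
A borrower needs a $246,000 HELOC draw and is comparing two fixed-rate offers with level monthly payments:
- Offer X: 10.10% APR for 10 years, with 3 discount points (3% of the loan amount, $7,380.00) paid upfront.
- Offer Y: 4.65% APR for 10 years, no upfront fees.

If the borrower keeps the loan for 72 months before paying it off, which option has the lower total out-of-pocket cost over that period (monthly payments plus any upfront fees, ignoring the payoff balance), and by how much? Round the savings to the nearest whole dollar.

Offer Y by $57,580

Offer X: at 10.10% the monthly rate is 0.0084167, so the payment is 246,000 × 0.0084167 / (1 − 1.0084167^−120) = $3,264.55.
Offer Y: monthly rate = 4.65%/12 = 0.0038750; payment = 246,000 × 0.0038750 / (1 − (1+0.0038750)^−120) = $2,567.33.
Over 72 months: Offer X costs 72 × $3,264.55 + $7,380.00 = $242,427.60; Offer Y costs 72 × $2,567.33 = $184,847.76.
Offer Y is cheaper by $242,427.60 − $184,847.76 = $57,579.84.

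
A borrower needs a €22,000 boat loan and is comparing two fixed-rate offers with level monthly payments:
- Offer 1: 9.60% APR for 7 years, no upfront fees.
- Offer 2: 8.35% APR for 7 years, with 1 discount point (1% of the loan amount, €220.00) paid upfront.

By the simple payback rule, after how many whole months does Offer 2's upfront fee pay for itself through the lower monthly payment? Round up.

Offer 1: monthly rate = 9.6%/12 = 0.0080000; payment = 22,000 × 0.0080000 / (1 − (1+0.0080000)^−84) = €360.70.
Offer 2: at 8.35% the monthly rate is 0.0069583, so the payment is 22,000 × 0.0069583 / (1 − 1.0069583^−84) = €346.75.
Monthly savings = €360.70 − €346.75 = €13.95.
Break-even = €220.00 / €13.95 = 15.77 → 16 months.

16 months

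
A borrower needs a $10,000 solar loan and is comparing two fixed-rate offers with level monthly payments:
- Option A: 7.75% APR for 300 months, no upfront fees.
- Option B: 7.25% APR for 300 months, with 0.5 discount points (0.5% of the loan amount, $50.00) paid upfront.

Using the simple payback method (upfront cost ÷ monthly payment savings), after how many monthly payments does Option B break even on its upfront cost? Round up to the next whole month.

Option A: monthly rate = 7.75%/12 = 0.0064583; payment = 10,000 × 0.0064583 / (1 − (1+0.0064583)^−300) = $75.53.
Option B: monthly rate = 7.25%/12 = 0.0060417; payment = 10,000 × 0.0060417 / (1 − (1+0.0060417)^−300) = $72.28.
Monthly savings = $75.53 − $72.28 = $3.25.
Break-even = $50.00 / $3.25 = 15.38 → 16 months.

16 months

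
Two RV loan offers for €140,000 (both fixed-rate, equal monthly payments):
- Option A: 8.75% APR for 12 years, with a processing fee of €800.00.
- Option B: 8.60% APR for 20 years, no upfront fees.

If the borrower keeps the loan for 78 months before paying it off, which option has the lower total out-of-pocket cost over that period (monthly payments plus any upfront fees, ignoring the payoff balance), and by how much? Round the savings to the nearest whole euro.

Option A: monthly rate = 8.75%/12 = 0.0072917; payment = 140,000 × 0.0072917 / (1 − (1+0.0072917)^−144) = €1,573.60.
Option B: at 8.60% the monthly rate is 0.0071667, so the payment is 140,000 × 0.0071667 / (1 − 1.0071667^−240) = €1,223.83.
Over 78 months: Option A costs 78 × €1,573.60 + €800.00 = €123,540.80; Option B costs 78 × €1,223.83 = €95,458.74.
Option B is cheaper by €123,540.80 − €95,458.74 = €28,082.06.

Option B by €28,082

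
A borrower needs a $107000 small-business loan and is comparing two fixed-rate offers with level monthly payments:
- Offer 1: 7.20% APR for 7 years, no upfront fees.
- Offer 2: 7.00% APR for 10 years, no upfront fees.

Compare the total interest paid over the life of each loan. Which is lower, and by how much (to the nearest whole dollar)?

Offer 1: at 7.20% the monthly rate is 0.0060000, so the payment is 107,000 × 0.0060000 / (1 − 1.0060000^−84) = $1,625.40.
Total interest on Offer 1 = 84 × $1,625.40 − $107,000 = $29,533.60.
Offer 2: at 7.00% the monthly rate is 0.0058333, so the payment is 107,000 × 0.0058333 / (1 − 1.0058333^−120) = $1,242.36.
Total interest on Offer 2 = 120 × $1,242.36 − $107,000 = $42,083.20.
Offer 1 is lower by $12,549.60.

Offer 1 by $12,550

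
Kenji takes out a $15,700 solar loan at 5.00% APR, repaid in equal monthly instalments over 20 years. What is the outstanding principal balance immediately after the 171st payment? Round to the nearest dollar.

With monthly rate i = 5%/12 = 0.0041667, the balance after k of n payments is P · [(1+i)^n − (1+i)^k] / [(1+i)^n − 1].
(1+0.0041667)^240 = 2.71264029 and (1+0.0041667)^171 = 2.03606645, so the balance is 15,700 × (2.71264029 − 2.03606645) / (2.71264029 − 1) = $6,202.24.

$6,202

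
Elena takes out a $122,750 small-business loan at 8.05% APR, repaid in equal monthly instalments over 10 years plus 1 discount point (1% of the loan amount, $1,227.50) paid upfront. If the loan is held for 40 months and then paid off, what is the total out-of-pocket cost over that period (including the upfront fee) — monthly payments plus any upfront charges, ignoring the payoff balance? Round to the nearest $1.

$60,929

Monthly rate = 8.05%/12 = 0.0067083; payment = 122,750 × 0.0067083 / (1 − (1+0.0067083)^−120) = $1,492.54.
Total outlay = 40 × $1,492.54 + $1,227.50 = $60,929.10.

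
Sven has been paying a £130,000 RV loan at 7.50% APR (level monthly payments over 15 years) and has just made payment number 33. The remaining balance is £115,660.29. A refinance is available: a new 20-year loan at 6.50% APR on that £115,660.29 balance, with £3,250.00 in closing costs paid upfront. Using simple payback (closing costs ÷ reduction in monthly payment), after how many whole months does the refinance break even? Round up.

Current payment = 130,000 × 7.5%/12 / (1 − (1+0.0062500)^−180) = £1,205.12.
Refinanced payment = 115,660.29 × 0.0054167 / (1 − (1+0.0054167)^−240) = £862.33.
Monthly savings = £1,205.12 − £862.33 = £342.79.
Break-even = £3,250.00 / £342.79 = 9.48 → 10 months.

10 months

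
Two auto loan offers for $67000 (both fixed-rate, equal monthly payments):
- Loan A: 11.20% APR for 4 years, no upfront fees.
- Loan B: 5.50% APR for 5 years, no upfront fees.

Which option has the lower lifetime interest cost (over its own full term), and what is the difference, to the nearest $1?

Loan A: at 11.20% the monthly rate is 0.0093333, so the payment is 67,000 × 0.0093333 / (1 − 1.0093333^−48) = $1,738.16.
Total interest on Loan A = 48 × $1,738.16 − $67,000 = $16,431.68.
Loan B: monthly rate = 5.5%/12 = 0.0045833; payment = 67,000 × 0.0045833 / (1 − (1+0.0045833)^−60) = $1,279.78.
Total interest on Loan B = 60 × $1,279.78 − $67,000 = $9,786.80.
Loan B is lower by $6,644.88.

Loan B by $6,645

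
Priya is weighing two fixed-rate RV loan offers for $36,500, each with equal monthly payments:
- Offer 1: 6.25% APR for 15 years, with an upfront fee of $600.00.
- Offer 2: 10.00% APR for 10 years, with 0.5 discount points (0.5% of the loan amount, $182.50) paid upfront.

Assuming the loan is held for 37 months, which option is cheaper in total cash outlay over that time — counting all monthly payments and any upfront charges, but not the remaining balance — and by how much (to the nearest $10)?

Offer 1 by $5,850

Offer 1: at 6.25% the monthly rate is 0.0052083, so the payment is 36,500 × 0.0052083 / (1 − 1.0052083^−180) = $312.96.
Offer 2: at 10.00% the monthly rate is 0.0083333, so the payment is 36,500 × 0.0083333 / (1 − 1.0083333^−120) = $482.35.
Over 37 months: Offer 1 costs 37 × $312.96 + $600.00 = $12,179.52; Offer 2 costs 37 × $482.35 + $182.50 = $18,029.45.
Offer 1 is cheaper by $18,029.45 − $12,179.52 = $5,849.93.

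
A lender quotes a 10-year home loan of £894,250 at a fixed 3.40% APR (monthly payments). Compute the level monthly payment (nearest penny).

£8,801.04

At 3.40% the monthly rate is 0.0028333, so the payment is 894,250 × 0.0028333 / (1 − 1.0028333^−120) = £8,801.04.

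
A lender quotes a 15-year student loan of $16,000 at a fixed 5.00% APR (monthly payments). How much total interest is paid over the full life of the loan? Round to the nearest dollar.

$6,775

Monthly rate = 5%/12 = 0.0041667; payment = 16,000 × 0.0041667 / (1 − (1+0.0041667)^−180) = $126.53.
Total paid = 180 × $126.53 = $22,775.40; interest = $22,775.40 − $16,000 = $6,775.40.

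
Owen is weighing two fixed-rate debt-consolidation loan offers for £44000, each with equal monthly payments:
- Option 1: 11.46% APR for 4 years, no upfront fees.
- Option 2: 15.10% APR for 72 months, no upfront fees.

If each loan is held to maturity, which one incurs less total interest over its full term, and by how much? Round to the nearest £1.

Option 1 by £12,101

Option 1: monthly rate = 11.46%/12 = 0.0095500; payment = 44,000 × 0.0095500 / (1 − (1+0.0095500)^−48) = £1,147.06.
Total interest on Option 1 = 48 × £1,147.06 − £44,000 = £11,058.88.
Option 2: at 15.10% the monthly rate is 0.0125833, so the payment is 44,000 × 0.0125833 / (1 − 1.0125833^−72) = £932.77.
Total interest on Option 2 = 72 × £932.77 − £44,000 = £23,159.44.
Option 1 is lower by £12,100.56.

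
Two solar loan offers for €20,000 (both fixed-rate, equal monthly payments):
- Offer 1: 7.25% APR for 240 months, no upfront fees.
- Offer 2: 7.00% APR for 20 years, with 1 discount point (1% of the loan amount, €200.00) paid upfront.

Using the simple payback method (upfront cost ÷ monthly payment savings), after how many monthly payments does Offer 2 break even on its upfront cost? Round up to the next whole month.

67 months

Offer 1: at 7.25% the monthly rate is 0.0060417, so the payment is 20,000 × 0.0060417 / (1 − 1.0060417^−240) = €158.08.
Offer 2: at 7.00% the monthly rate is 0.0058333, so the payment is 20,000 × 0.0058333 / (1 − 1.0058333^−240) = €155.06.
Monthly savings = €158.08 − €155.06 = €3.02.
Break-even = €200.00 / €3.02 = 66.23 → 67 months.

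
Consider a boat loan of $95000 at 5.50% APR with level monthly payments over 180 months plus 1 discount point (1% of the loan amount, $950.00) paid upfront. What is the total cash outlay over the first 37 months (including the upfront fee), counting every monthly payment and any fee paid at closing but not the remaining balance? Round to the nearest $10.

$29,670

Monthly rate = 5.5%/12 = 0.0045833; payment = 95,000 × 0.0045833 / (1 − (1+0.0045833)^−180) = $776.23.
Total outlay = 37 × $776.23 + $950.00 = $29,670.51.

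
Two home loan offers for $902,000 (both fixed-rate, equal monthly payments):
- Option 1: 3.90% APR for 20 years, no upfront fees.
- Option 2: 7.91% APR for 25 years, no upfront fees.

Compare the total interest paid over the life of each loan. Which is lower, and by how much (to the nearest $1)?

Option 1: at 3.90% the monthly rate is 0.0032500, so the payment is 902,000 × 0.0032500 / (1 − 1.0032500^−240) = $5,418.53.
Total interest on Option 1 = 240 × $5,418.53 − $902,000 = $398,447.20.
Option 2: monthly rate = 7.91%/12 = 0.0065917; payment = 902,000 × 0.0065917 / (1 − (1+0.0065917)^−300) = $6,908.09.
Total interest on Option 2 = 300 × $6,908.09 − $902,000 = $1,170,427.00.
Option 1 is lower by $771,979.80.

Option 1 by $771,980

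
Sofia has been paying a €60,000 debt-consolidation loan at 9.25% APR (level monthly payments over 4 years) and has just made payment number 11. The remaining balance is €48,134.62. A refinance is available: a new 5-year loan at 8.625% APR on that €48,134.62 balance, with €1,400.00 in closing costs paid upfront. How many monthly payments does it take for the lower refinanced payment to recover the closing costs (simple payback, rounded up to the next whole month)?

3 months

Current payment = 60,000 × 9.25%/12 / (1 − (1+0.0077083)^−48) = €1,500.24.
Refinanced payment = 48,134.62 × 0.0071875 / (1 − (1+0.0071875)^−60) = €990.46.
Monthly savings = €1,500.24 − €990.46 = €509.78.
Break-even = €1,400.00 / €509.78 = 2.75 → 3 months.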